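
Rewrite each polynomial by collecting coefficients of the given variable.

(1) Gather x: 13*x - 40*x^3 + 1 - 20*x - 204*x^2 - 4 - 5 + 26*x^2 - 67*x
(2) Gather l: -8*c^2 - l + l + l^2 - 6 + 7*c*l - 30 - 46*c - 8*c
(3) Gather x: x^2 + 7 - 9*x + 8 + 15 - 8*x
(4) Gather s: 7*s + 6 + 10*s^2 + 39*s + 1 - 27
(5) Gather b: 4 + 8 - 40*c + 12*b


(1) = -40*x^3 - 178*x^2 - 74*x - 8
(2) = -8*c^2 + 7*c*l - 54*c + l^2 - 36
(3) = x^2 - 17*x + 30
(4) = 10*s^2 + 46*s - 20
(5) = 12*b - 40*c + 12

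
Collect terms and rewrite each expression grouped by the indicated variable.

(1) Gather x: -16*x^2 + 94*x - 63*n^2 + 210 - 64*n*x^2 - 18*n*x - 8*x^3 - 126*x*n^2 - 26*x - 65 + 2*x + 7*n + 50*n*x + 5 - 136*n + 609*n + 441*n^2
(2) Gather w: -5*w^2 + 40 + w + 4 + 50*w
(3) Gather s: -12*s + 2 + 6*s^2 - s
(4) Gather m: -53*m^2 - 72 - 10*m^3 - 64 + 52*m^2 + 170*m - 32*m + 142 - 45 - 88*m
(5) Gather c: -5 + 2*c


(1) = 378*n^2 + 480*n - 8*x^3 + x^2*(-64*n - 16) + x*(-126*n^2 + 32*n + 70) + 150
(2) = -5*w^2 + 51*w + 44
(3) = 6*s^2 - 13*s + 2
(4) = -10*m^3 - m^2 + 50*m - 39
(5) = 2*c - 5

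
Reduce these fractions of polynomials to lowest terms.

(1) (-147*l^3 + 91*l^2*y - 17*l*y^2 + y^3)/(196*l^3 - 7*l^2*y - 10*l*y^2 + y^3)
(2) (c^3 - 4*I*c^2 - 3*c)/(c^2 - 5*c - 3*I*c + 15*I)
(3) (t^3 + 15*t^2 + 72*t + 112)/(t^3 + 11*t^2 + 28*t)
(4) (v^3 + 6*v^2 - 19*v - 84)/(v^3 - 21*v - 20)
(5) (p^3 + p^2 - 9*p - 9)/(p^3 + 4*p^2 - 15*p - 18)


(1) = (-3*l + y)/(4*l + y)
(2) = (c^2 - I*c)/(c - 5)
(3) = (t + 4)/t
(4) = (v^3 + 6*v^2 - 19*v - 84)/(v^3 - 21*v - 20)
(5) = (p + 3)/(p + 6)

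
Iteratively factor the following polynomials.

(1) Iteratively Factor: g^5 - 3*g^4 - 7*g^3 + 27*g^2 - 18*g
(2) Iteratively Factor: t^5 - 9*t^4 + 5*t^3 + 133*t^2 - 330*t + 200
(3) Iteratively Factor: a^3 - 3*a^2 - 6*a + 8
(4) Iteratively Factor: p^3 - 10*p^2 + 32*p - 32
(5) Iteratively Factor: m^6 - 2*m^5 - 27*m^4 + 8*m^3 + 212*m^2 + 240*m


(1) = (g + 3)*(g^4 - 6*g^3 + 11*g^2 - 6*g) = g*(g + 3)*(g^3 - 6*g^2 + 11*g - 6) = g*(g - 3)*(g + 3)*(g^2 - 3*g + 2) = g*(g - 3)*(g - 1)*(g + 3)*(g - 2)
(2) = (t - 5)*(t^4 - 4*t^3 - 15*t^2 + 58*t - 40) = (t - 5)*(t - 2)*(t^3 - 2*t^2 - 19*t + 20) = (t - 5)^2*(t - 2)*(t^2 + 3*t - 4) = (t - 5)^2*(t - 2)*(t - 1)*(t + 4)
(3) = (a - 1)*(a^2 - 2*a - 8) = (a - 1)*(a + 2)*(a - 4)
(4) = (p - 2)*(p^2 - 8*p + 16) = (p - 4)*(p - 2)*(p - 4)
(5) = (m - 5)*(m^5 + 3*m^4 - 12*m^3 - 52*m^2 - 48*m) = (m - 5)*(m - 4)*(m^4 + 7*m^3 + 16*m^2 + 12*m) = (m - 5)*(m - 4)*(m + 2)*(m^3 + 5*m^2 + 6*m) = (m - 5)*(m - 4)*(m + 2)*(m + 3)*(m^2 + 2*m) = (m - 5)*(m - 4)*(m + 2)^2*(m + 3)*(m)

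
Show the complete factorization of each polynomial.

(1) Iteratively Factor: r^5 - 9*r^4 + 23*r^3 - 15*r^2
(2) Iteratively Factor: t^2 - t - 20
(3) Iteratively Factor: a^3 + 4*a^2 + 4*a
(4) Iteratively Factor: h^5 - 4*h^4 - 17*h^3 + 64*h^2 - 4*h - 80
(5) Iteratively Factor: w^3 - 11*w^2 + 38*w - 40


(1) = (r)*(r^4 - 9*r^3 + 23*r^2 - 15*r) = r*(r - 1)*(r^3 - 8*r^2 + 15*r) = r*(r - 5)*(r - 1)*(r^2 - 3*r) = r^2*(r - 5)*(r - 1)*(r - 3)
(2) = (t - 5)*(t + 4)
(3) = (a)*(a^2 + 4*a + 4) = a*(a + 2)*(a + 2)
(4) = (h - 5)*(h^4 + h^3 - 12*h^2 + 4*h + 16) = (h - 5)*(h + 4)*(h^3 - 3*h^2 + 4) = (h - 5)*(h - 2)*(h + 4)*(h^2 - h - 2) = (h - 5)*(h - 2)*(h + 1)*(h + 4)*(h - 2)
(5) = (w - 2)*(w^2 - 9*w + 20) = (w - 5)*(w - 2)*(w - 4)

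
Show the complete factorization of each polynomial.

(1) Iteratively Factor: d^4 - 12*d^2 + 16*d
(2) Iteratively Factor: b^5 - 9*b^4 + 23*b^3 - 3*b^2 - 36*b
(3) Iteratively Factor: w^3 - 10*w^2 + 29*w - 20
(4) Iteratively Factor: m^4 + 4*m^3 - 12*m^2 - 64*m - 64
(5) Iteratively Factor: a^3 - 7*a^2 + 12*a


(1) = (d + 4)*(d^3 - 4*d^2 + 4*d) = (d - 2)*(d + 4)*(d^2 - 2*d) = d*(d - 2)*(d + 4)*(d - 2)
(2) = (b - 3)*(b^4 - 6*b^3 + 5*b^2 + 12*b) = b*(b - 3)*(b^3 - 6*b^2 + 5*b + 12) = b*(b - 4)*(b - 3)*(b^2 - 2*b - 3) = b*(b - 4)*(b - 3)^2*(b + 1)
(3) = (w - 1)*(w^2 - 9*w + 20) = (w - 4)*(w - 1)*(w - 5)
(4) = (m + 2)*(m^3 + 2*m^2 - 16*m - 32) = (m + 2)*(m + 4)*(m^2 - 2*m - 8) = (m - 4)*(m + 2)*(m + 4)*(m + 2)
(5) = (a)*(a^2 - 7*a + 12) = a*(a - 3)*(a - 4)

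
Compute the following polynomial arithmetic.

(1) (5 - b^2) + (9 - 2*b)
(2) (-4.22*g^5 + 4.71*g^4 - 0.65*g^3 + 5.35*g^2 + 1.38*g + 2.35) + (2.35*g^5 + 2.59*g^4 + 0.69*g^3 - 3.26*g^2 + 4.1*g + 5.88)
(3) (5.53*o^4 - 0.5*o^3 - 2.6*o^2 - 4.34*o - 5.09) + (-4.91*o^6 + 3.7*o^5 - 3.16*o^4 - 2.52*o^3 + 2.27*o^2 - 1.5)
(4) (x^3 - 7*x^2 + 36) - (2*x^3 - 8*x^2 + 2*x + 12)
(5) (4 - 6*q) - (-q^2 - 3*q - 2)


(1) = -b^2 - 2*b + 14
(2) = -1.87*g^5 + 7.3*g^4 + 0.04*g^3 + 2.09*g^2 + 5.48*g + 8.23
(3) = -4.91*o^6 + 3.7*o^5 + 2.37*o^4 - 3.02*o^3 - 0.33*o^2 - 4.34*o - 6.59
(4) = -x^3 + x^2 - 2*x + 24
(5) = q^2 - 3*q + 6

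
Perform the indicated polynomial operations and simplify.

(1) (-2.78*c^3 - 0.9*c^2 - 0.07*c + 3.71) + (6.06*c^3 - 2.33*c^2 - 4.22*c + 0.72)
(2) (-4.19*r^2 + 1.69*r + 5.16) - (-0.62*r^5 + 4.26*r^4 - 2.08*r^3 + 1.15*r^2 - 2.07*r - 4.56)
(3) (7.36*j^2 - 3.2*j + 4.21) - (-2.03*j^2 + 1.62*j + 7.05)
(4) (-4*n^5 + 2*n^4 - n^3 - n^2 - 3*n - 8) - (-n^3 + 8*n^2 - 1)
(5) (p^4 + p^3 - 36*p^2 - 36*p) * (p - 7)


(1) = 3.28*c^3 - 3.23*c^2 - 4.29*c + 4.43
(2) = 0.62*r^5 - 4.26*r^4 + 2.08*r^3 - 5.34*r^2 + 3.76*r + 9.72
(3) = 9.39*j^2 - 4.82*j - 2.84
(4) = -4*n^5 + 2*n^4 - 9*n^2 - 3*n - 7
(5) = p^5 - 6*p^4 - 43*p^3 + 216*p^2 + 252*p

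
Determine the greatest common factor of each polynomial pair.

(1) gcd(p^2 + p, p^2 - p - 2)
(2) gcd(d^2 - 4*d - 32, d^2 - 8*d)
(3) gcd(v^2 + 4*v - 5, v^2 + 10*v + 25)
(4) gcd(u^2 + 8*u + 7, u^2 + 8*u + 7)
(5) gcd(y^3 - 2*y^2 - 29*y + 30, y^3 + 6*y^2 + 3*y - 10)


(1) = gcd(p*(p + 1), (p - 2)*(p + 1)) = p + 1
(2) = gcd((d - 8)*(d + 4), d*(d - 8)) = d - 8
(3) = gcd((v - 1)*(v + 5), (v + 5)^2) = v + 5
(4) = gcd((u + 1)*(u + 7), (u + 1)*(u + 7)) = u^2 + 8*u + 7
(5) = y^2 + 4*y - 5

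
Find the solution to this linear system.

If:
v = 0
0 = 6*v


Then:
v = 0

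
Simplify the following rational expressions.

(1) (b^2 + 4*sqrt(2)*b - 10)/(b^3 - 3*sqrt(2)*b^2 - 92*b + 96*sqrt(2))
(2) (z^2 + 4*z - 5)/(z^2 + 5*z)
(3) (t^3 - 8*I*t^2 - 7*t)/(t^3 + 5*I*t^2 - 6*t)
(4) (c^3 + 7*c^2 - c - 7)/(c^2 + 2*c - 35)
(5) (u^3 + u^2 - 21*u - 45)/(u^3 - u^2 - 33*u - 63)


(1) = (b + 5*sqrt(2))/(b^2 - 2*sqrt(2)*b - 96)
(2) = (z - 1)/z
(3) = (t^2 - 8*I*t - 7)/(t^2 + 5*I*t - 6)
(4) = (c^2 - 1)/(c - 5)
(5) = (u - 5)/(u - 7)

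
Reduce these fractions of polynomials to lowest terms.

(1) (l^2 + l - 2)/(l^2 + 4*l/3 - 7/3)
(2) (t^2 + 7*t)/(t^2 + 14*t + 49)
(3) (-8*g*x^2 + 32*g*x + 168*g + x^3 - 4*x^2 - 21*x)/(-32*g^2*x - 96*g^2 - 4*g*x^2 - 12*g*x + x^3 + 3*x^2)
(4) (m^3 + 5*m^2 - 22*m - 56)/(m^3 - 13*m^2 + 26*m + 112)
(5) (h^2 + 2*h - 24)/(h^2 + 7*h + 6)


(1) = (3*l + 6)/(3*l + 7)
(2) = t/(t + 7)
(3) = (x - 7)/(4*g + x)
(4) = (m^2 + 3*m - 28)/(m^2 - 15*m + 56)
(5) = (h - 4)/(h + 1)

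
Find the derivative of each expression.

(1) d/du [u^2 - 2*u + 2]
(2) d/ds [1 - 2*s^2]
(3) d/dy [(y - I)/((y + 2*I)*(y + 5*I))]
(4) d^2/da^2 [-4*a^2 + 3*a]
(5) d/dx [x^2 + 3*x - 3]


(1) = 2*u - 2
(2) = -4*s
(3) = (-y^2 + 2*I*y - 17)/(y^4 + 14*I*y^3 - 69*y^2 - 140*I*y + 100)
(4) = -8
(5) = 2*x + 3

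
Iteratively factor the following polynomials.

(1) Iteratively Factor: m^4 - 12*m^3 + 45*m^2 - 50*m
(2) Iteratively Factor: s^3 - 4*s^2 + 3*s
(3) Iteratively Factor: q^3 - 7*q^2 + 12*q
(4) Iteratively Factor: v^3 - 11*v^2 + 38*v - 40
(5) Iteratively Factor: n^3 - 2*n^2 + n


(1) = (m)*(m^3 - 12*m^2 + 45*m - 50) = m*(m - 5)*(m^2 - 7*m + 10) = m*(m - 5)^2*(m - 2)
(2) = (s - 1)*(s^2 - 3*s) = (s - 3)*(s - 1)*(s)
(3) = (q)*(q^2 - 7*q + 12) = q*(q - 4)*(q - 3)
(4) = (v - 4)*(v^2 - 7*v + 10) = (v - 5)*(v - 4)*(v - 2)
(5) = (n - 1)*(n^2 - n) = (n - 1)^2*(n)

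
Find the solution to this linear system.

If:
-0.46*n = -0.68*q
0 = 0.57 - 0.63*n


Then:
n = 0.90
q = 0.61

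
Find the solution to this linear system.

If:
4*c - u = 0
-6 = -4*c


Then:
c = 3/2
u = 6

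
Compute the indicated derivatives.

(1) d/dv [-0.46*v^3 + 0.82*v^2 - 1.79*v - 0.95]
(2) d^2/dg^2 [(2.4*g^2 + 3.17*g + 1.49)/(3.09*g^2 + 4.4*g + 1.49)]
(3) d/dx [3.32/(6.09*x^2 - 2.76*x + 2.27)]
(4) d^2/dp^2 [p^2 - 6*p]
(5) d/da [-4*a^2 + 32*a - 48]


(1) = -1.38*v^2 + 1.64*v - 1.79
(2) = (-4.725846*g^3 + 19.060974*g^2 + 33.978258*g + 13.064022)/(29.503629*g^6 + 126.03492*g^5 + 222.147207*g^4 + 206.73224*g^3 + 107.119527*g^2 + 29.30532*g + 3.307949)
(3) = (9.1632 - 40.4376*x)/(6.09*x^2 - 2.76*x + 2.27)^2
(4) = 2
(5) = 32 - 8*a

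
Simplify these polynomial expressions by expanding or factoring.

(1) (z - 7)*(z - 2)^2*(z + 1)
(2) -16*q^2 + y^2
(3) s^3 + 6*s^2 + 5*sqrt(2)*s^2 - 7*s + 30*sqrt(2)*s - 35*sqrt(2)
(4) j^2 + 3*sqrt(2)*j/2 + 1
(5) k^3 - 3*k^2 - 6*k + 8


(1) = z^4 - 10*z^3 + 21*z^2 + 4*z - 28
(2) = (-4*q + y)*(4*q + y)
(3) = (s - 1)*(s + 7)*(s + 5*sqrt(2))
(4) = (j + sqrt(2)/2)*(j + sqrt(2))
(5) = (k - 4)*(k - 1)*(k + 2)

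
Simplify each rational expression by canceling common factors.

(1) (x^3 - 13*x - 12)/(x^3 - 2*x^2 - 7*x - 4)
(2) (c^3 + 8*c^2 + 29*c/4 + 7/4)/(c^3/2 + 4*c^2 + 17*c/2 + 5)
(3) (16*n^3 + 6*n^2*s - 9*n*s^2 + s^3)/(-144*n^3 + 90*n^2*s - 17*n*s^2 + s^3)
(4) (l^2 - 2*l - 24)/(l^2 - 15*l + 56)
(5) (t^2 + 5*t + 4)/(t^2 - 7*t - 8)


(1) = (x + 3)/(x + 1)
(2) = (4*c^3 + 32*c^2 + 29*c + 7)/(2*c^3 + 16*c^2 + 34*c + 20)
(3) = (-2*n^2 - n*s + s^2)/(18*n^2 - 9*n*s + s^2)
(4) = (l^2 - 2*l - 24)/(l^2 - 15*l + 56)
(5) = (t + 4)/(t - 8)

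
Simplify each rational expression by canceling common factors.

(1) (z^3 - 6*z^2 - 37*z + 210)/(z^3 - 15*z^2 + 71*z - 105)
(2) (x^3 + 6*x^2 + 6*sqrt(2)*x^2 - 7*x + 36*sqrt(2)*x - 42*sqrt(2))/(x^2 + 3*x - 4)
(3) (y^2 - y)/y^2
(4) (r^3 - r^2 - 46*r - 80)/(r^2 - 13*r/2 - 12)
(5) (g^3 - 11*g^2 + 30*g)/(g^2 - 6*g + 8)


(1) = (z + 6)/(z - 3)
(2) = (x^2 + x*(7 + 6*sqrt(2)) + 42*sqrt(2))/(x + 4)
(3) = (y - 1)/y
(4) = (2*r^2 + 14*r + 20)/(2*r + 3)
(5) = (g^3 - 11*g^2 + 30*g)/(g^2 - 6*g + 8)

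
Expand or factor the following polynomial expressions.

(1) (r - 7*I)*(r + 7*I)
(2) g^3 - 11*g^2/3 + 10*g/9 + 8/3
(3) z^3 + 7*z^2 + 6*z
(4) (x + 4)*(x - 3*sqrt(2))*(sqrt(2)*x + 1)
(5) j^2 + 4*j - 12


(1) = r^2 + 49
(2) = (g - 3)*(g - 4/3)*(g + 2/3)
(3) = z*(z + 1)*(z + 6)
(4) = sqrt(2)*x^3 - 5*x^2 + 4*sqrt(2)*x^2 - 20*x - 3*sqrt(2)*x - 12*sqrt(2)
(5) = (j - 2)*(j + 6)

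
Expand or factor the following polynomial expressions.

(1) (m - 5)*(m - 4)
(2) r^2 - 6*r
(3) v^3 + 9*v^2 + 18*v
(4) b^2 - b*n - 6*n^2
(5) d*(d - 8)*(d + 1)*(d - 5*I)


(1) = m^2 - 9*m + 20
(2) = r*(r - 6)
(3) = v*(v + 3)*(v + 6)
(4) = (b - 3*n)*(b + 2*n)
(5) = d^4 - 7*d^3 - 5*I*d^3 - 8*d^2 + 35*I*d^2 + 40*I*d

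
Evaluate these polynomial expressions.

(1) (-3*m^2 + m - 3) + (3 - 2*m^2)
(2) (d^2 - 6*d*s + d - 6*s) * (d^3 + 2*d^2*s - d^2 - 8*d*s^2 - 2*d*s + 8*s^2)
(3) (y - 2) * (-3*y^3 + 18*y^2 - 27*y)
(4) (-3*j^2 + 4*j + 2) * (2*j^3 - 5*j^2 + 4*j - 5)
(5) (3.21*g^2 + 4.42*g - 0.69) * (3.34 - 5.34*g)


(1) = -5*m^2 + m
(2) = d^5 - 4*d^4*s - 20*d^3*s^2 - d^3 + 48*d^2*s^3 + 4*d^2*s + 20*d*s^2 - 48*s^3
(3) = -3*y^4 + 24*y^3 - 63*y^2 + 54*y
(4) = -6*j^5 + 23*j^4 - 28*j^3 + 21*j^2 - 12*j - 10
(5) = -17.1414*g^3 - 12.8814*g^2 + 18.4474*g - 2.3046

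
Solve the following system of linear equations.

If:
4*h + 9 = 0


Then:
h = -9/4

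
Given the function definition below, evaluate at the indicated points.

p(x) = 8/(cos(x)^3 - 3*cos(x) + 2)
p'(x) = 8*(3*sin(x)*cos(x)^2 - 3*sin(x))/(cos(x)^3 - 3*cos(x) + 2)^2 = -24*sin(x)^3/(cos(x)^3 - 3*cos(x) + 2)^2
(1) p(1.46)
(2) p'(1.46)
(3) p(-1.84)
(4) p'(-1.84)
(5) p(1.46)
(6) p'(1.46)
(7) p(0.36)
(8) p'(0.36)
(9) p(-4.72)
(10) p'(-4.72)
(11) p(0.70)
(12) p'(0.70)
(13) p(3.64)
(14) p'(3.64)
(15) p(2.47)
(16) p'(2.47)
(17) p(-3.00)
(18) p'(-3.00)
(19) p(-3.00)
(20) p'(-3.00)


(1) = 4.79
(2) = -8.45
(3) = 2.88
(4) = 2.78
(5) = 4.79
(6) = -8.45
(7) = 663.12
(8) = -7208.65
(9) = 4.05
(10) = -6.14
(11) = 52.32
(12) = -274.49
(13) = 2.02
(14) = 0.17
(15) = 2.07
(16) = -0.39
(17) = 2.00
(18) = 0.00
(19) = 2.00
(20) = 0.00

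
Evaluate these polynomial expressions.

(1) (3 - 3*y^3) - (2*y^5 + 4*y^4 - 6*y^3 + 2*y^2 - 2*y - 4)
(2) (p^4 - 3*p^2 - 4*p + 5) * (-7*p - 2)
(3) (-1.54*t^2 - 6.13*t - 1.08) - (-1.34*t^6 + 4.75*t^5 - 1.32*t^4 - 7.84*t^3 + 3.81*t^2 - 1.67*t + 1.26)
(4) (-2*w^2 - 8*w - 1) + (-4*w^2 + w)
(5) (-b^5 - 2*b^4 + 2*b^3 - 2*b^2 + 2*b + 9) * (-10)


(1) = -2*y^5 - 4*y^4 + 3*y^3 - 2*y^2 + 2*y + 7
(2) = -7*p^5 - 2*p^4 + 21*p^3 + 34*p^2 - 27*p - 10
(3) = 1.34*t^6 - 4.75*t^5 + 1.32*t^4 + 7.84*t^3 - 5.35*t^2 - 4.46*t - 2.34
(4) = -6*w^2 - 7*w - 1
(5) = 10*b^5 + 20*b^4 - 20*b^3 + 20*b^2 - 20*b - 90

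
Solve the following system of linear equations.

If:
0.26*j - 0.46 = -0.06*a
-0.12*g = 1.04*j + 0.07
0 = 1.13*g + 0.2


Then:
a = 7.87
g = -0.18
j = -0.05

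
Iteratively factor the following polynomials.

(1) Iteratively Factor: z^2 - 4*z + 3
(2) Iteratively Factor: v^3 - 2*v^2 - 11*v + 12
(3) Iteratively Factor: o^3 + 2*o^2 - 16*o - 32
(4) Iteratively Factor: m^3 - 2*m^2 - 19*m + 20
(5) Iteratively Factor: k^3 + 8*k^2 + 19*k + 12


(1) = (z - 3)*(z - 1)
(2) = (v + 3)*(v^2 - 5*v + 4) = (v - 4)*(v + 3)*(v - 1)
(3) = (o + 4)*(o^2 - 2*o - 8) = (o - 4)*(o + 4)*(o + 2)
(4) = (m - 1)*(m^2 - m - 20) = (m - 1)*(m + 4)*(m - 5)
(5) = (k + 4)*(k^2 + 4*k + 3) = (k + 1)*(k + 4)*(k + 3)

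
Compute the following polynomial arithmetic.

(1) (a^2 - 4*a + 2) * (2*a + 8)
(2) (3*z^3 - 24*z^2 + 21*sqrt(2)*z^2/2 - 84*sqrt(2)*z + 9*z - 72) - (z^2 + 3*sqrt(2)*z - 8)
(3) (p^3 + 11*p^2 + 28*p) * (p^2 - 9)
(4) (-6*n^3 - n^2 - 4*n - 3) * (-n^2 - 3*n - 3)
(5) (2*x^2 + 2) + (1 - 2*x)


(1) = 2*a^3 - 28*a + 16
(2) = 3*z^3 - 25*z^2 + 21*sqrt(2)*z^2/2 - 87*sqrt(2)*z + 9*z - 64
(3) = p^5 + 11*p^4 + 19*p^3 - 99*p^2 - 252*p
(4) = 6*n^5 + 19*n^4 + 25*n^3 + 18*n^2 + 21*n + 9
(5) = 2*x^2 - 2*x + 3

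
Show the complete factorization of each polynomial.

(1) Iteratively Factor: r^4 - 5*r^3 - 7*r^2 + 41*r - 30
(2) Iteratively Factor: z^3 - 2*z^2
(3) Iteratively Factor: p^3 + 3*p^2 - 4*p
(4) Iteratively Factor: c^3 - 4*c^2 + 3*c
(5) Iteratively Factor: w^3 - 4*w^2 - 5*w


(1) = (r - 2)*(r^3 - 3*r^2 - 13*r + 15) = (r - 5)*(r - 2)*(r^2 + 2*r - 3) = (r - 5)*(r - 2)*(r - 1)*(r + 3)
(2) = (z)*(z^2 - 2*z) = z*(z - 2)*(z)
(3) = (p - 1)*(p^2 + 4*p) = (p - 1)*(p + 4)*(p)
(4) = (c)*(c^2 - 4*c + 3) = c*(c - 1)*(c - 3)
(5) = (w)*(w^2 - 4*w - 5) = w*(w - 5)*(w + 1)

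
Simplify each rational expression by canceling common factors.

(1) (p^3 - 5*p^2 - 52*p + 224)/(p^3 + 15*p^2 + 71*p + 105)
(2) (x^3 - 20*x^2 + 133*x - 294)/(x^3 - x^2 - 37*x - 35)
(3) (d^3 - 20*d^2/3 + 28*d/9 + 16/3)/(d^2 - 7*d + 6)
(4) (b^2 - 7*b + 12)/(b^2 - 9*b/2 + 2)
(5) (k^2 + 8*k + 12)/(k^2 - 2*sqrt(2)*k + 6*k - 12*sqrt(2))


(1) = (p^2 - 12*p + 32)/(p^2 + 8*p + 15)
(2) = (x^2 - 13*x + 42)/(x^2 + 6*x + 5)
(3) = (9*d^2 - 6*d - 8)/(9*d - 9)
(4) = (2*b - 6)/(2*b - 1)
(5) = (k + 2)/(k - 2*sqrt(2))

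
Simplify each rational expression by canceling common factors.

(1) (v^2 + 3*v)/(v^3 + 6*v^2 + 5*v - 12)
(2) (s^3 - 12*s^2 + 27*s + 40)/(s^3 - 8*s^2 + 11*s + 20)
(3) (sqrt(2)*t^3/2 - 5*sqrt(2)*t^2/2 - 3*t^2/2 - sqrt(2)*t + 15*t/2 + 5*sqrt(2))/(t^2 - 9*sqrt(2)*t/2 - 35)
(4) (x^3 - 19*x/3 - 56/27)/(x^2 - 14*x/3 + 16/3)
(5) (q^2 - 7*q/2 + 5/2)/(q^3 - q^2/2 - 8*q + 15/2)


(1) = v/(v^2 + 3*v - 4)
(2) = (s - 8)/(s - 4)
(3) = (2*sqrt(2)*t^3 + t^2*(-10*sqrt(2) - 6) + t*(30 - 4*sqrt(2)) + 20*sqrt(2))/(4*t^2 - 18*sqrt(2)*t - 140)
(4) = (9*x^2 + 24*x + 7)/(9*x - 18)
(5) = 1/(q + 3)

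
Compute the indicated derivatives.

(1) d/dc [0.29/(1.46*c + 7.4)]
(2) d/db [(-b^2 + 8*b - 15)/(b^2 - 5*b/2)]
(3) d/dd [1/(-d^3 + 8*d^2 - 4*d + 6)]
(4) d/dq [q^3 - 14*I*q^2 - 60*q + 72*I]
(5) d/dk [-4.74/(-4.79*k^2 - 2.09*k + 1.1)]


(1) = -0.4234/(1.46*c + 7.4)^2
(2) = 2*(-11*b^2 + 60*b - 75)/(b^2*(4*b^2 - 20*b + 25))
(3) = (3*d^2 - 16*d + 4)/(d^3 - 8*d^2 + 4*d - 6)^2
(4) = 3*q^2 - 28*I*q - 60
(5) = (-45.4092*k - 9.9066)/(4.79*k^2 + 2.09*k - 1.1)^2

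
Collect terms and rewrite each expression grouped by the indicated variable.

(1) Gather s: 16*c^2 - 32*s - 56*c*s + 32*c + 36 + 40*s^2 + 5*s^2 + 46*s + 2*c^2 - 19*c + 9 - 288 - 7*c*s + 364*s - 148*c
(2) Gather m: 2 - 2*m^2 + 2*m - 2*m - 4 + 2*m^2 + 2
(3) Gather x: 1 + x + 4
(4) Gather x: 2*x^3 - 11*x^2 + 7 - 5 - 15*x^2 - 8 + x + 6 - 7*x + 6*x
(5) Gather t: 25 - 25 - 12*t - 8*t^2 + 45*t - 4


(1) = 18*c^2 - 135*c + 45*s^2 + s*(378 - 63*c) - 243
(2) = 0
(3) = x + 5
(4) = 2*x^3 - 26*x^2
(5) = -8*t^2 + 33*t - 4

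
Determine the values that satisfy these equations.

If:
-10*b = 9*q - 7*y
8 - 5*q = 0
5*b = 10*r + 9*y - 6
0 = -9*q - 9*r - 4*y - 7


Then:
b = 6428/475
q = 8/5
r = -1129/95
y = 2032/95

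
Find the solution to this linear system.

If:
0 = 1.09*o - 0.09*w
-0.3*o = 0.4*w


Then:
o = 0.00
w = 0.00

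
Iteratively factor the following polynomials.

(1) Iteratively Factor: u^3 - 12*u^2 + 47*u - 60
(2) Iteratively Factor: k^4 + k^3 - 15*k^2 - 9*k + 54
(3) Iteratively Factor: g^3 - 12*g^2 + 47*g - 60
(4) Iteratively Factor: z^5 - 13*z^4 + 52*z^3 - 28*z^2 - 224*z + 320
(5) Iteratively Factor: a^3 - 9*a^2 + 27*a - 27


(1) = (u - 4)*(u^2 - 8*u + 15) = (u - 4)*(u - 3)*(u - 5)
(2) = (k - 2)*(k^3 + 3*k^2 - 9*k - 27) = (k - 3)*(k - 2)*(k^2 + 6*k + 9) = (k - 3)*(k - 2)*(k + 3)*(k + 3)
(3) = (g - 5)*(g^2 - 7*g + 12) = (g - 5)*(g - 3)*(g - 4)
(4) = (z - 5)*(z^4 - 8*z^3 + 12*z^2 + 32*z - 64) = (z - 5)*(z - 4)*(z^3 - 4*z^2 - 4*z + 16) = (z - 5)*(z - 4)*(z - 2)*(z^2 - 2*z - 8) = (z - 5)*(z - 4)^2*(z - 2)*(z + 2)
(5) = (a - 3)*(a^2 - 6*a + 9) = (a - 3)^2*(a - 3)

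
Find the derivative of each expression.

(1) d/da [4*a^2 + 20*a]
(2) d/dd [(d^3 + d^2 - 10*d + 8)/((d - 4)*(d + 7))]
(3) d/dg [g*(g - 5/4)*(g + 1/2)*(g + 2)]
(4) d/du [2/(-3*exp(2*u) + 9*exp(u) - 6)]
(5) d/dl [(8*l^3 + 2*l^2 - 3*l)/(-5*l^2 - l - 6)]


(1) = 8*a + 20
(2) = (d^4 + 6*d^3 - 71*d^2 - 72*d + 256)/(d^4 + 6*d^3 - 47*d^2 - 168*d + 784)
(3) = 4*g^3 + 15*g^2/4 - 17*g/4 - 5/4
(4) = (4*exp(u)/3 - 2)*exp(u)/(exp(2*u) - 3*exp(u) + 2)^2
(5) = (-40*l^4 - 16*l^3 - 161*l^2 - 24*l + 18)/(25*l^4 + 10*l^3 + 61*l^2 + 12*l + 36)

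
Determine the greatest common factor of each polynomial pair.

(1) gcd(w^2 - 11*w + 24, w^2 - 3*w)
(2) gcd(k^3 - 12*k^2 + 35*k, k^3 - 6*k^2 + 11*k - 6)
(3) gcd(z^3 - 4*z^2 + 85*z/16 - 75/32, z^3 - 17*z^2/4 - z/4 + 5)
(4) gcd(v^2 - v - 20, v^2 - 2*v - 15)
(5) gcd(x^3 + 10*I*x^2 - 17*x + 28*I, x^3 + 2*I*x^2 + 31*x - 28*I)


(1) = w - 3
(2) = gcd(k*(k - 7)*(k - 5), (k - 3)*(k - 2)*(k - 1)) = 1
(3) = z - 5/4
(4) = v - 5
(5) = gcd((x - I)*(x + 4*I)*(x + 7*I), (x - 4*I)*(x - I)*(x + 7*I)) = x^2 + 6*I*x + 7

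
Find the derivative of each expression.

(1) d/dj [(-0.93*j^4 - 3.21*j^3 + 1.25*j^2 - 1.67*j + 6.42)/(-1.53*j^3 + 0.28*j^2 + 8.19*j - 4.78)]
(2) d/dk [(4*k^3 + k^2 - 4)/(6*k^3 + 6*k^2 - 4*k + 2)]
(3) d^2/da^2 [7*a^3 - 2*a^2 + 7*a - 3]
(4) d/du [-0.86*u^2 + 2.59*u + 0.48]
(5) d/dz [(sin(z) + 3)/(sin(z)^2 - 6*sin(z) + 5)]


(1) = (1.4229*j^6 - 0.5208*j^5 - 21.8364*j^4 - 39.9084*j^3 + 86.2043*j^2 - 15.5452*j - 44.5972)/(2.3409*j^6 - 0.8568*j^5 - 24.983*j^4 + 19.2132*j^3 + 64.3993*j^2 - 78.2964*j + 22.8484)
(2) = (9*k^4 - 16*k^3 + 46*k^2 + 26*k - 8)/(2*(9*k^6 + 18*k^5 - 3*k^4 - 6*k^3 + 10*k^2 - 4*k + 1))
(3) = 42*a - 4
(4) = 2.59 - 1.72*u
(5) = (-6*sin(z) + cos(z)^2 + 22)*cos(z)/(sin(z)^2 - 6*sin(z) + 5)^2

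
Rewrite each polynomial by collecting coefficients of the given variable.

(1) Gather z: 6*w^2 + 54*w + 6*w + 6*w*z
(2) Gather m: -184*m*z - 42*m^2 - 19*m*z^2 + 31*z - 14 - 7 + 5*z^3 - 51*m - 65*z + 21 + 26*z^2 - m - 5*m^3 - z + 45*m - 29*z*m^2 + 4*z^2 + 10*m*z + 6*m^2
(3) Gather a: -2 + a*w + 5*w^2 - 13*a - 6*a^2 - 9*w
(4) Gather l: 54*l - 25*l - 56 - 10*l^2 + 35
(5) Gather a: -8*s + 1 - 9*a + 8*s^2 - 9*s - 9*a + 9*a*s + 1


(1) = 6*w^2 + 6*w*z + 60*w
(2) = -5*m^3 + m^2*(-29*z - 36) + m*(-19*z^2 - 174*z - 7) + 5*z^3 + 30*z^2 - 35*z
(3) = -6*a^2 + a*(w - 13) + 5*w^2 - 9*w - 2
(4) = -10*l^2 + 29*l - 21
(5) = a*(9*s - 18) + 8*s^2 - 17*s + 2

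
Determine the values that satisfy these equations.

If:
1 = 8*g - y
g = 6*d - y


Then:
d = 3*y/16 + 1/48
g = y/8 + 1/8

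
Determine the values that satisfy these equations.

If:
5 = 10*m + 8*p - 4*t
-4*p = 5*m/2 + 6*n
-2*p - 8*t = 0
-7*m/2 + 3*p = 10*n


Then:
m = 145/272
n = -215/1088
p = -5/136
t = 5/544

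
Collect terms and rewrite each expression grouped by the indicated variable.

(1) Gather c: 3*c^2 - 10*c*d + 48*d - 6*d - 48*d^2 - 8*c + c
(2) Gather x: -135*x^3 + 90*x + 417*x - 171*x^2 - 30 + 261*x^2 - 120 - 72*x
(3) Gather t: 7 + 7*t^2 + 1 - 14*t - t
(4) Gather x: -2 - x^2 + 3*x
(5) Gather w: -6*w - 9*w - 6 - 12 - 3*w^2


(1) = 3*c^2 + c*(-10*d - 7) - 48*d^2 + 42*d
(2) = -135*x^3 + 90*x^2 + 435*x - 150
(3) = 7*t^2 - 15*t + 8
(4) = -x^2 + 3*x - 2
(5) = -3*w^2 - 15*w - 18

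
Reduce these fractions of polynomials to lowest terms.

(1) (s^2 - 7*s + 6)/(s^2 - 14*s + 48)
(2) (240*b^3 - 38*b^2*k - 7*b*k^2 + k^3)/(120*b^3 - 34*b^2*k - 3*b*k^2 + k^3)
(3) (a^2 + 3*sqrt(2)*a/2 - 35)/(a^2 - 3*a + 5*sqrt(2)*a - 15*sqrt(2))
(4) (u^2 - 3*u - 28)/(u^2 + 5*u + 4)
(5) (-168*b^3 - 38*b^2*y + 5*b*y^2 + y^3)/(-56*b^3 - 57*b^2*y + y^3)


(1) = (s - 1)/(s - 8)
(2) = (8*b - k)/(4*b - k)
(3) = (2*a - 7*sqrt(2))/(2*a - 6)
(4) = (u - 7)/(u + 1)
(5) = (-24*b^2 - 2*b*y + y^2)/(-8*b^2 - 7*b*y + y^2)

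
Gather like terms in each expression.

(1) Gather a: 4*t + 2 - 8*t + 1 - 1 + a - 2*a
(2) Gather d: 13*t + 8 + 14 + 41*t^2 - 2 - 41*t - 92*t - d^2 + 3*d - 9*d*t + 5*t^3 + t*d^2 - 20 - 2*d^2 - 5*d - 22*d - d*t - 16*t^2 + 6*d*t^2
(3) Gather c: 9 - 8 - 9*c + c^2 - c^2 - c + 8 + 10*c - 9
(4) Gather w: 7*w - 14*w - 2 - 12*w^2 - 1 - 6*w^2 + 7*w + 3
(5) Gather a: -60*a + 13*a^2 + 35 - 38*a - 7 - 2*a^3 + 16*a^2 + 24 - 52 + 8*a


(1) = -a - 4*t + 2
(2) = d^2*(t - 3) + d*(6*t^2 - 10*t - 24) + 5*t^3 + 25*t^2 - 120*t
(3) = 0
(4) = -18*w^2
(5) = -2*a^3 + 29*a^2 - 90*a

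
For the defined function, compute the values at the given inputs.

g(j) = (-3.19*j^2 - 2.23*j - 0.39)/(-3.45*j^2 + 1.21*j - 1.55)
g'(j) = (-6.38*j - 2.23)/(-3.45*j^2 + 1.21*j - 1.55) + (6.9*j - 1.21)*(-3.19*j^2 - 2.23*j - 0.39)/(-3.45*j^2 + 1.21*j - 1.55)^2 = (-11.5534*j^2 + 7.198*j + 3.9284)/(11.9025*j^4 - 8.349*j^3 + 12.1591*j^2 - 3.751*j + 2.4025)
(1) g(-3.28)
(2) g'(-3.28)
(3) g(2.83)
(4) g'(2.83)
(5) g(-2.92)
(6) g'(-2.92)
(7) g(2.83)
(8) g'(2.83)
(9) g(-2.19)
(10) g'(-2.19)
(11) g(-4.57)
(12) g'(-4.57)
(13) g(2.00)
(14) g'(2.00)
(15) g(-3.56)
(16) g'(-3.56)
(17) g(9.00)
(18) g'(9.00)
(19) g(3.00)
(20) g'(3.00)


(1) = 0.64
(2) = -0.08
(3) = 1.25
(4) = -0.10
(5) = 0.61
(6) = -0.10
(7) = 1.25
(8) = -0.10
(9) = 0.52
(10) = -0.16
(11) = 0.72
(12) = -0.04
(13) = 1.36
(14) = -0.17
(15) = 0.66
(16) = -0.07
(17) = 1.03
(18) = -0.01
(19) = 1.24
(20) = -0.09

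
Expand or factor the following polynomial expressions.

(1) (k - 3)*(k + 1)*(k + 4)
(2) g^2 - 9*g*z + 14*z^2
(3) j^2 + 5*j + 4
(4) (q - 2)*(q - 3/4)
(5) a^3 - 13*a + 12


(1) = k^3 + 2*k^2 - 11*k - 12
(2) = (g - 7*z)*(g - 2*z)
(3) = (j + 1)*(j + 4)
(4) = q^2 - 11*q/4 + 3/2
(5) = (a - 3)*(a - 1)*(a + 4)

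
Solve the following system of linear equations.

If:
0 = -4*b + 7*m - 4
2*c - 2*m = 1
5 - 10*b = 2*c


Then:
b = 10/39
c = 95/78
m = 28/39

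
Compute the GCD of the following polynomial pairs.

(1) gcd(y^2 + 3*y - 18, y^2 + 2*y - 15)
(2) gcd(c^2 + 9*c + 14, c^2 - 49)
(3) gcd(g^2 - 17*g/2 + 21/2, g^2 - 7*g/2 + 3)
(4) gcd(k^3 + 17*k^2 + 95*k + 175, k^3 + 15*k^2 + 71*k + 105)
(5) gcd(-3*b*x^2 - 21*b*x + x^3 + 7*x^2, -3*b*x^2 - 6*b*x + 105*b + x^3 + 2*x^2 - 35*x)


(1) = gcd((y - 3)*(y + 6), (y - 3)*(y + 5)) = y - 3
(2) = gcd((c + 2)*(c + 7), (c - 7)*(c + 7)) = c + 7
(3) = gcd((g - 7)*(g - 3/2), (g - 2)*(g - 3/2)) = g - 3/2
(4) = gcd((k + 5)^2*(k + 7), (k + 3)*(k + 5)*(k + 7)) = k^2 + 12*k + 35
(5) = -3*b*x - 21*b + x^2 + 7*x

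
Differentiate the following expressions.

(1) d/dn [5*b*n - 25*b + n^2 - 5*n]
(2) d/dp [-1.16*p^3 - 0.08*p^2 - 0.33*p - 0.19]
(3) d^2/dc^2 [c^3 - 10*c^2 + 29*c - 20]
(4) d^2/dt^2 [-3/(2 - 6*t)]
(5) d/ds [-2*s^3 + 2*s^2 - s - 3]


(1) = 5*b + 2*n - 5
(2) = -3.48*p^2 - 0.16*p - 0.33
(3) = 6*c - 20
(4) = 27/(3*t - 1)^3
(5) = -6*s^2 + 4*s - 1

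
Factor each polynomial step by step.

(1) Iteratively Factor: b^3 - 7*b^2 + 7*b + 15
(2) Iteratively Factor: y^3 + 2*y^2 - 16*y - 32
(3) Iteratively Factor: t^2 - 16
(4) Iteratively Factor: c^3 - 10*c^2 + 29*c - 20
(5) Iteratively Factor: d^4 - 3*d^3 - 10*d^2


(1) = (b + 1)*(b^2 - 8*b + 15) = (b - 3)*(b + 1)*(b - 5)
(2) = (y + 4)*(y^2 - 2*y - 8) = (y - 4)*(y + 4)*(y + 2)
(3) = (t - 4)*(t + 4)
(4) = (c - 5)*(c^2 - 5*c + 4) = (c - 5)*(c - 4)*(c - 1)
(5) = (d - 5)*(d^3 + 2*d^2) = d*(d - 5)*(d^2 + 2*d) = d^2*(d - 5)*(d + 2)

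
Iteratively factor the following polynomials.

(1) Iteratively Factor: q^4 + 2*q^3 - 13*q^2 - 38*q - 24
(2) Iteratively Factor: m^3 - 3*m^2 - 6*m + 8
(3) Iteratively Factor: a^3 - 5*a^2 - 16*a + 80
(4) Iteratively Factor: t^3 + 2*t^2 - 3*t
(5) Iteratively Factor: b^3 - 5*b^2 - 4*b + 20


(1) = (q + 1)*(q^3 + q^2 - 14*q - 24) = (q - 4)*(q + 1)*(q^2 + 5*q + 6) = (q - 4)*(q + 1)*(q + 2)*(q + 3)
(2) = (m + 2)*(m^2 - 5*m + 4) = (m - 1)*(m + 2)*(m - 4)
(3) = (a - 5)*(a^2 - 16) = (a - 5)*(a - 4)*(a + 4)
(4) = (t - 1)*(t^2 + 3*t) = t*(t - 1)*(t + 3)
(5) = (b + 2)*(b^2 - 7*b + 10) = (b - 5)*(b + 2)*(b - 2)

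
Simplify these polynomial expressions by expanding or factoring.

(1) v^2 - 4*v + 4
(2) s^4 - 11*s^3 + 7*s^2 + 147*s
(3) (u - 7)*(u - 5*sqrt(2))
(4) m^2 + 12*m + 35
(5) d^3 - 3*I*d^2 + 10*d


(1) = (v - 2)^2
(2) = s*(s - 7)^2*(s + 3)
(3) = u^2 - 5*sqrt(2)*u - 7*u + 35*sqrt(2)
(4) = (m + 5)*(m + 7)
(5) = d*(d - 5*I)*(d + 2*I)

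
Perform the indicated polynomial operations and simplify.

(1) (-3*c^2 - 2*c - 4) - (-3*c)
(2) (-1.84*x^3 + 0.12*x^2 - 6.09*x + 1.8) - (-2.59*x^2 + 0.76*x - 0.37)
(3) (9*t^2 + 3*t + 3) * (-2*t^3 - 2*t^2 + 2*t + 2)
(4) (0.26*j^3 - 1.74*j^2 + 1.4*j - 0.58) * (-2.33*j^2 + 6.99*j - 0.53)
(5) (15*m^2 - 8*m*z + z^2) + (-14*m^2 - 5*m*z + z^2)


(1) = -3*c^2 + c - 4
(2) = -1.84*x^3 + 2.71*x^2 - 6.85*x + 2.17
(3) = -18*t^5 - 24*t^4 + 6*t^3 + 18*t^2 + 12*t + 6
(4) = -0.6058*j^5 + 5.8716*j^4 - 15.5624*j^3 + 12.0596*j^2 - 4.7962*j + 0.3074
(5) = m^2 - 13*m*z + 2*z^2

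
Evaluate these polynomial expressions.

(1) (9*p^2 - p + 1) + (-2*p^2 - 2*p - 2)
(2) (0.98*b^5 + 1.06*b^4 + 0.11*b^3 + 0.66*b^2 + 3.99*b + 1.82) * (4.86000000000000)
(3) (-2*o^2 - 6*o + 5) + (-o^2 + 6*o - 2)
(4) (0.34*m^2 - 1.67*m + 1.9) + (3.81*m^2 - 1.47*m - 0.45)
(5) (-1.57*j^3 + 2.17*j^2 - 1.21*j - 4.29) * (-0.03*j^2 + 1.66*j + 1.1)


(1) = 7*p^2 - 3*p - 1
(2) = 4.7628*b^5 + 5.1516*b^4 + 0.5346*b^3 + 3.2076*b^2 + 19.3914*b + 8.8452
(3) = 3 - 3*o^2
(4) = 4.15*m^2 - 3.14*m + 1.45
(5) = 0.0471*j^5 - 2.6713*j^4 + 1.9115*j^3 + 0.5071*j^2 - 8.4524*j - 4.719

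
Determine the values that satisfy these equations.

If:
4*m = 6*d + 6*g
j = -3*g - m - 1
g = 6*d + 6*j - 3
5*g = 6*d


Then:
d = -15/61
g = -18/61
j = 85/122
m = -99/122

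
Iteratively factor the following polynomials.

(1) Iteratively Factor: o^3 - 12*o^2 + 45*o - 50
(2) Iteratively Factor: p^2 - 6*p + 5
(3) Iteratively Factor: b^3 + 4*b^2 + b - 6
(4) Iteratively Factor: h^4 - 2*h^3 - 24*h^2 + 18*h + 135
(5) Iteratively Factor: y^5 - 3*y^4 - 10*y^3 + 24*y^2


(1) = (o - 2)*(o^2 - 10*o + 25) = (o - 5)*(o - 2)*(o - 5)
(2) = (p - 1)*(p - 5)
(3) = (b - 1)*(b^2 + 5*b + 6) = (b - 1)*(b + 3)*(b + 2)
(4) = (h + 3)*(h^3 - 5*h^2 - 9*h + 45) = (h + 3)^2*(h^2 - 8*h + 15) = (h - 3)*(h + 3)^2*(h - 5)
(5) = (y)*(y^4 - 3*y^3 - 10*y^2 + 24*y) = y*(y - 4)*(y^3 + y^2 - 6*y) = y*(y - 4)*(y + 3)*(y^2 - 2*y) = y^2*(y - 4)*(y + 3)*(y - 2)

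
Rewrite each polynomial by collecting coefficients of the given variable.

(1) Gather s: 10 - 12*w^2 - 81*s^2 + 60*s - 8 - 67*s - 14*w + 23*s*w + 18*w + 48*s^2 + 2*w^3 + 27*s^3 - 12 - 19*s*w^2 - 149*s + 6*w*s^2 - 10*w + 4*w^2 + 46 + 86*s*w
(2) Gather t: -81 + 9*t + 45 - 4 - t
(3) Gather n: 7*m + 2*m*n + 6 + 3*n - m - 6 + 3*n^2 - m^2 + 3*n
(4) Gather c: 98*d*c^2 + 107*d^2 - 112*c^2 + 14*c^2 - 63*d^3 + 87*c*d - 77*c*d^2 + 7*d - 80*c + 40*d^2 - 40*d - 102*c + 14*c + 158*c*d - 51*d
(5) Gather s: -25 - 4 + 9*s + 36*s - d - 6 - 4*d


(1) = 27*s^3 + s^2*(6*w - 33) + s*(-19*w^2 + 109*w - 156) + 2*w^3 - 8*w^2 - 6*w + 36
(2) = 8*t - 40
(3) = -m^2 + 6*m + 3*n^2 + n*(2*m + 6)
(4) = c^2*(98*d - 98) + c*(-77*d^2 + 245*d - 168) - 63*d^3 + 147*d^2 - 84*d
(5) = -5*d + 45*s - 35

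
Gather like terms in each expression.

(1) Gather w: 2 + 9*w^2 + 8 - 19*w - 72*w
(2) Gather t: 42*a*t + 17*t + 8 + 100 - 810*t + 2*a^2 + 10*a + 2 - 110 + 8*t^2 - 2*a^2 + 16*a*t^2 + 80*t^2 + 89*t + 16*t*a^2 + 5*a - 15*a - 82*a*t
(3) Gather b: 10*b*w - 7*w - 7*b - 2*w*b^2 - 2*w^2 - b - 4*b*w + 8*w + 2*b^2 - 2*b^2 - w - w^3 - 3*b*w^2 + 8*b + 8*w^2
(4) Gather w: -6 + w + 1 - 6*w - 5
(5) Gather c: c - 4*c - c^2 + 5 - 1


(1) = 9*w^2 - 91*w + 10
(2) = t^2*(16*a + 88) + t*(16*a^2 - 40*a - 704)
(3) = -2*b^2*w + b*(-3*w^2 + 6*w) - w^3 + 6*w^2
(4) = -5*w - 10
(5) = -c^2 - 3*c + 4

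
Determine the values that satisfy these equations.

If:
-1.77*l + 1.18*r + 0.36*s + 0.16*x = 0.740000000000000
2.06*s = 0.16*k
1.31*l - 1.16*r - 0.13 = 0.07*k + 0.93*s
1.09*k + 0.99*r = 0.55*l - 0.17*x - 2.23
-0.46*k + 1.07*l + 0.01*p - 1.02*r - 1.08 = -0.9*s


Then:
k = -0.462370180293552*x - 1.20726132043999
l = 0.489170126944712*x - 1.67192908398192
p = 50.8803803083764 - 8.2480682649695*x
r = 0.609118248827842*x - 1.85216783526309
s = -0.0359122470130914*x - 0.0937678695487374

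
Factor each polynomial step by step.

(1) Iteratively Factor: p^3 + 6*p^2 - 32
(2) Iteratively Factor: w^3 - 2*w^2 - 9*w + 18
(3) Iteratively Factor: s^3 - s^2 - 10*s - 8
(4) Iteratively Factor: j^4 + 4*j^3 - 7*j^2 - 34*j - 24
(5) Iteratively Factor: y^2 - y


(1) = (p + 4)*(p^2 + 2*p - 8) = (p - 2)*(p + 4)*(p + 4)
(2) = (w - 2)*(w^2 - 9) = (w - 2)*(w + 3)*(w - 3)
(3) = (s - 4)*(s^2 + 3*s + 2) = (s - 4)*(s + 1)*(s + 2)
(4) = (j + 2)*(j^3 + 2*j^2 - 11*j - 12) = (j + 1)*(j + 2)*(j^2 + j - 12) = (j + 1)*(j + 2)*(j + 4)*(j - 3)
(5) = (y - 1)*(y)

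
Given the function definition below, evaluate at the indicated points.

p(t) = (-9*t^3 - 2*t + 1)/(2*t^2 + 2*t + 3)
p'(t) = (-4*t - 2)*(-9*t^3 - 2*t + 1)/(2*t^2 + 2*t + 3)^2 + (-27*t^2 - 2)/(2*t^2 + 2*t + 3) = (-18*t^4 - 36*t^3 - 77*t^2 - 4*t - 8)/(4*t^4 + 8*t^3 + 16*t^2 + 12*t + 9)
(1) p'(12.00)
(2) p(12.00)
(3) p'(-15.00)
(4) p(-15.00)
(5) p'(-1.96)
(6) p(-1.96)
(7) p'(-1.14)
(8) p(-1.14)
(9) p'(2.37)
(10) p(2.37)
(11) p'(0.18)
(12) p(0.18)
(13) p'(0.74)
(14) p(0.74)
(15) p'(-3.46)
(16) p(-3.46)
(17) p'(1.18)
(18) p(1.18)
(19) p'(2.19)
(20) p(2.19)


(1) = -4.50
(2) = -49.44
(3) = -4.51
(4) = 71.88
(5) = -6.35
(6) = 10.75
(7) = -7.31
(8) = 5.01
(9) = -4.16
(10) = -6.51
(11) = -0.98
(12) = 0.17
(13) = -2.35
(14) = -0.74
(15) = -5.00
(16) = 19.01
(17) = -3.23
(18) = -1.98
(19) = -4.09
(20) = -5.77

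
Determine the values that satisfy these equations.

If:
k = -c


Then:
c = -k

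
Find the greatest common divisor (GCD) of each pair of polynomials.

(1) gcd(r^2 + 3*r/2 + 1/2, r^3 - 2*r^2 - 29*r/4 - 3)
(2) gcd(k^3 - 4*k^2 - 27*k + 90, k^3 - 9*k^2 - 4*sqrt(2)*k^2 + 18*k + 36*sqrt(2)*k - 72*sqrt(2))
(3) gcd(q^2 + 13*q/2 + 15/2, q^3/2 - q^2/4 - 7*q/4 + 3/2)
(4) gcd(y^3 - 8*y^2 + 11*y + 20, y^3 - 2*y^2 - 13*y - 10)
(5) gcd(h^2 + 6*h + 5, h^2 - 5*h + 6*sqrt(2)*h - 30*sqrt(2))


(1) = r + 1/2
(2) = k^2 - 9*k + 18
(3) = 1
(4) = y^2 - 4*y - 5
(5) = gcd((h + 1)*(h + 5), (h - 5)*(h + 6*sqrt(2))) = 1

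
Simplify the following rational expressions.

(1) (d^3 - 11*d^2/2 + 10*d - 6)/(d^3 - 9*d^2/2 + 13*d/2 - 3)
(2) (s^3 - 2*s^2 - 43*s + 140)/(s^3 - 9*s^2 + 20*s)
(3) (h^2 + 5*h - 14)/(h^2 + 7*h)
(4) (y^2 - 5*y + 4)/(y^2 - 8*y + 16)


(1) = (d - 2)/(d - 1)
(2) = (s + 7)/s
(3) = (h - 2)/h
(4) = (y - 1)/(y - 4)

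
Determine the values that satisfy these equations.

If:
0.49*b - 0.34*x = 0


Then:
b = 0.693877551020408*x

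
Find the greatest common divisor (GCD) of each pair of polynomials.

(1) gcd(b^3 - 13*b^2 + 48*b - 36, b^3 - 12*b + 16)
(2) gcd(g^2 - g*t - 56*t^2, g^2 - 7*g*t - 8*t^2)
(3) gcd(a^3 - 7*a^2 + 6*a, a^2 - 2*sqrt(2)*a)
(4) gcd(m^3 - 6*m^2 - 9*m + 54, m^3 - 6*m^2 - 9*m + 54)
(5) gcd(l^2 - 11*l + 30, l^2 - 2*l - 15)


(1) = 1
(2) = -g + 8*t
(3) = gcd(a*(a - 6)*(a - 1), a*(a - 2*sqrt(2))) = a
(4) = gcd((m - 6)*(m - 3)*(m + 3), (m - 6)*(m - 3)*(m + 3)) = m^3 - 6*m^2 - 9*m + 54
(5) = gcd((l - 6)*(l - 5), (l - 5)*(l + 3)) = l - 5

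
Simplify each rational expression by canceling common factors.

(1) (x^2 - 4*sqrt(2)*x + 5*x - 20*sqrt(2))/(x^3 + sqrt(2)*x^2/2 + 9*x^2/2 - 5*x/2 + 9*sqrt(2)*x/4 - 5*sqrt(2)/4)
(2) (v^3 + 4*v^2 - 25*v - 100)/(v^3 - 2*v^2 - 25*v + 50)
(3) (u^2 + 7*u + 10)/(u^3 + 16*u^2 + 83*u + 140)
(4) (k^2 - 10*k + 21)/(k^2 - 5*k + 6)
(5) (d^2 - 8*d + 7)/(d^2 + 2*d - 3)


(1) = (4*x - 16*sqrt(2))/(4*x^2 + x*(-2 + 2*sqrt(2)) - sqrt(2))
(2) = (v + 4)/(v - 2)
(3) = (u + 2)/(u^2 + 11*u + 28)
(4) = (k - 7)/(k - 2)
(5) = (d - 7)/(d + 3)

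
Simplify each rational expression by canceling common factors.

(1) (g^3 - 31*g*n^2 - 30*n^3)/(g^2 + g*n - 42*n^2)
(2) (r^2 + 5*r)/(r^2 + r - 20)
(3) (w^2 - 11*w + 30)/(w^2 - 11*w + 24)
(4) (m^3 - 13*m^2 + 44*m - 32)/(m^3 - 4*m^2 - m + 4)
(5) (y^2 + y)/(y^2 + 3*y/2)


(1) = (g^2 + 6*g*n + 5*n^2)/(g + 7*n)
(2) = r/(r - 4)
(3) = (w^2 - 11*w + 30)/(w^2 - 11*w + 24)
(4) = (m - 8)/(m + 1)
(5) = (2*y + 2)/(2*y + 3)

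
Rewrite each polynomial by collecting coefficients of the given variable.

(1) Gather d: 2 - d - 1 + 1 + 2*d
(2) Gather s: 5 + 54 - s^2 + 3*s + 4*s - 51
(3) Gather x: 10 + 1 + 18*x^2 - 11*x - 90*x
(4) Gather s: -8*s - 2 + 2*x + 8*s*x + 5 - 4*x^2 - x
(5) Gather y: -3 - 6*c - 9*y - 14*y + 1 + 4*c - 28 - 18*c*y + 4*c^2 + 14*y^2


(1) = d + 2
(2) = -s^2 + 7*s + 8
(3) = 18*x^2 - 101*x + 11
(4) = s*(8*x - 8) - 4*x^2 + x + 3
(5) = 4*c^2 - 2*c + 14*y^2 + y*(-18*c - 23) - 30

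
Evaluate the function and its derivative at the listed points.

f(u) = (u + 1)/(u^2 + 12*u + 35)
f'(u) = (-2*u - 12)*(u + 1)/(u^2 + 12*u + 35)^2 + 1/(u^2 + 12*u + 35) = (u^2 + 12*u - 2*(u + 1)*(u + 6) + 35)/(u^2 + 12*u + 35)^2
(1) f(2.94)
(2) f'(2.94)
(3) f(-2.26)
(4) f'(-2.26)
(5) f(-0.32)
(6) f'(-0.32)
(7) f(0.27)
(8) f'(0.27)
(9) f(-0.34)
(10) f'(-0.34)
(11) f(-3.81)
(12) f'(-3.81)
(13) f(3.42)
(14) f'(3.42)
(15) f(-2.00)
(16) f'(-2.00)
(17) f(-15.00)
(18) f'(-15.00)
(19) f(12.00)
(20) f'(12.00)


(1) = 0.05
(2) = 0.00
(3) = -0.10
(4) = 0.13
(5) = 0.02
(6) = 0.02
(7) = 0.03
(8) = 0.02
(9) = 0.02
(10) = 0.02
(11) = -0.74
(12) = 1.12
(13) = 0.05
(14) = 0.00
(15) = -0.07
(16) = 0.10
(17) = -0.17
(18) = -0.03
(19) = 0.04
(20) = -0.00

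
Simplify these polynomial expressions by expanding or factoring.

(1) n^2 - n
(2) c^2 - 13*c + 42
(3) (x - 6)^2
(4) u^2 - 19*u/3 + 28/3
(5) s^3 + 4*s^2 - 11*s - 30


(1) = n*(n - 1)
(2) = (c - 7)*(c - 6)
(3) = x^2 - 12*x + 36
(4) = (u - 4)*(u - 7/3)
(5) = (s - 3)*(s + 2)*(s + 5)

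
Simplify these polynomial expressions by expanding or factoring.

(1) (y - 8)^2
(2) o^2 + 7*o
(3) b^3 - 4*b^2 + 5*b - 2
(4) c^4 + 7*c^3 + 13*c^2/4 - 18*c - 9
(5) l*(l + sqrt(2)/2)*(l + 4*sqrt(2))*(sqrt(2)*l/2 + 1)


(1) = y^2 - 16*y + 64
(2) = o*(o + 7)
(3) = (b - 2)*(b - 1)^2
(4) = (c - 3/2)*(c + 1/2)*(c + 2)*(c + 6)
(5) = sqrt(2)*l^4/2 + 11*l^3/2 + 13*sqrt(2)*l^2/2 + 4*l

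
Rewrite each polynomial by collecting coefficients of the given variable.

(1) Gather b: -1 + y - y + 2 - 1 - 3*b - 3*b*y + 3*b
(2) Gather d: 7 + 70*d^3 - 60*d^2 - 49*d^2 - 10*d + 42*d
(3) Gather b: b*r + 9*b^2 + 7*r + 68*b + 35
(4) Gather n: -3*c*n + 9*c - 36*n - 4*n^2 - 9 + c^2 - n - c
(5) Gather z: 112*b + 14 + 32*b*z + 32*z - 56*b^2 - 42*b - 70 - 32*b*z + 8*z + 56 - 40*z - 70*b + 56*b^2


(1) = -3*b*y
(2) = 70*d^3 - 109*d^2 + 32*d + 7
(3) = 9*b^2 + b*(r + 68) + 7*r + 35
(4) = c^2 + 8*c - 4*n^2 + n*(-3*c - 37) - 9
(5) = 0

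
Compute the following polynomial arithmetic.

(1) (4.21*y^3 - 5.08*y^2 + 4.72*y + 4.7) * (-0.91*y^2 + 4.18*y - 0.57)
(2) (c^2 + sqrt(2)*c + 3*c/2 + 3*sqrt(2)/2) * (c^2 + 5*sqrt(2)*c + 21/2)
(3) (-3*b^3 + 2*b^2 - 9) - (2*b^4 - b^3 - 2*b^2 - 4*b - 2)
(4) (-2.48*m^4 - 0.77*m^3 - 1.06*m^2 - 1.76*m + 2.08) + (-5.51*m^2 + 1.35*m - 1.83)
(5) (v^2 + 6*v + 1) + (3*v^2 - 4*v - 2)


(1) = -3.8311*y^5 + 22.2206*y^4 - 27.9293*y^3 + 18.3482*y^2 + 16.9556*y - 2.679
(2) = c^4 + 3*c^3/2 + 6*sqrt(2)*c^3 + 9*sqrt(2)*c^2 + 41*c^2/2 + 21*sqrt(2)*c/2 + 123*c/4 + 63*sqrt(2)/4
(3) = -2*b^4 - 2*b^3 + 4*b^2 + 4*b - 7
(4) = -2.48*m^4 - 0.77*m^3 - 6.57*m^2 - 0.41*m + 0.25
(5) = 4*v^2 + 2*v - 1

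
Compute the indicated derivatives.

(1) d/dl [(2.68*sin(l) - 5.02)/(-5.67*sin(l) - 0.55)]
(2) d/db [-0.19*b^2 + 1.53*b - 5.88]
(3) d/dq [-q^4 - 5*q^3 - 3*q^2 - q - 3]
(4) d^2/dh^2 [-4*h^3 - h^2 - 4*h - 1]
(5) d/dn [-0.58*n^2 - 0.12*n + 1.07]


(1) = -29.9374*cos(l)/(5.67*sin(l) + 0.55)^2
(2) = 1.53 - 0.38*b
(3) = -4*q^3 - 15*q^2 - 6*q - 1
(4) = -24*h - 2
(5) = -1.16*n - 0.12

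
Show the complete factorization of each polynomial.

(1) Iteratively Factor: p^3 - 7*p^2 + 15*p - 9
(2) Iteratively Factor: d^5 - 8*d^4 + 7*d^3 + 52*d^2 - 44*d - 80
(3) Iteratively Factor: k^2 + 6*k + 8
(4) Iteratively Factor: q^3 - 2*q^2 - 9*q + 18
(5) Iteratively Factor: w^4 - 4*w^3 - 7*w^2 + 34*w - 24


(1) = (p - 3)*(p^2 - 4*p + 3) = (p - 3)^2*(p - 1)
(2) = (d + 1)*(d^4 - 9*d^3 + 16*d^2 + 36*d - 80) = (d - 5)*(d + 1)*(d^3 - 4*d^2 - 4*d + 16) = (d - 5)*(d - 2)*(d + 1)*(d^2 - 2*d - 8) = (d - 5)*(d - 2)*(d + 1)*(d + 2)*(d - 4)
(3) = (k + 2)*(k + 4)
(4) = (q + 3)*(q^2 - 5*q + 6) = (q - 3)*(q + 3)*(q - 2)
(5) = (w - 4)*(w^3 - 7*w + 6) = (w - 4)*(w + 3)*(w^2 - 3*w + 2) = (w - 4)*(w - 2)*(w + 3)*(w - 1)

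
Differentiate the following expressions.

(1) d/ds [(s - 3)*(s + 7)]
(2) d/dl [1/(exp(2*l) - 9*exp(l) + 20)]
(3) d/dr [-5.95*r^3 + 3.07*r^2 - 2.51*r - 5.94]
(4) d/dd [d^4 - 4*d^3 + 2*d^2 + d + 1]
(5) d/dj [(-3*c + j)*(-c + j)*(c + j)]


(1) = 2*s + 4
(2) = (9 - 2*exp(l))*exp(l)/(exp(2*l) - 9*exp(l) + 20)^2
(3) = -17.85*r^2 + 6.14*r - 2.51
(4) = 4*d^3 - 12*d^2 + 4*d + 1
(5) = -c^2 - 6*c*j + 3*j^2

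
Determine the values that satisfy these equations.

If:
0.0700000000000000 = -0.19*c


Then:
c = -0.37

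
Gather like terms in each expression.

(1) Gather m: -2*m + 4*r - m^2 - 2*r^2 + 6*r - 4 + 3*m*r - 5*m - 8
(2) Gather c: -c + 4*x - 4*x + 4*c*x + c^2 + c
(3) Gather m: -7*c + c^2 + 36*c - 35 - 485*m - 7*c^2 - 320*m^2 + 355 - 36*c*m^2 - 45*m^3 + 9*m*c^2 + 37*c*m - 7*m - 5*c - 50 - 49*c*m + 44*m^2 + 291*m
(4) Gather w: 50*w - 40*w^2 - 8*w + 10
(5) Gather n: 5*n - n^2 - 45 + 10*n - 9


(1) = -m^2 + m*(3*r - 7) - 2*r^2 + 10*r - 12
(2) = c^2 + 4*c*x
(3) = -6*c^2 + 24*c - 45*m^3 + m^2*(-36*c - 276) + m*(9*c^2 - 12*c - 201) + 270
(4) = -40*w^2 + 42*w + 10
(5) = -n^2 + 15*n - 54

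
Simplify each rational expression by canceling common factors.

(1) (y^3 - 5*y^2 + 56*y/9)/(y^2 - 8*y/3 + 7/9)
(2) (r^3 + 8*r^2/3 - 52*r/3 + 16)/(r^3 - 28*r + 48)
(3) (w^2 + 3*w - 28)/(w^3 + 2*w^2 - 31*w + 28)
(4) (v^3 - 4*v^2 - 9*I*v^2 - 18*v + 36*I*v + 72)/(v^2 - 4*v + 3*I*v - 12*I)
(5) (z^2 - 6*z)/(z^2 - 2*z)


(1) = (3*y^2 - 8*y)/(3*y - 1)
(2) = (3*r - 4)/(3*r - 12)
(3) = 1/(w - 1)
(4) = (v^2 - 9*I*v - 18)/(v + 3*I)
(5) = (z - 6)/(z - 2)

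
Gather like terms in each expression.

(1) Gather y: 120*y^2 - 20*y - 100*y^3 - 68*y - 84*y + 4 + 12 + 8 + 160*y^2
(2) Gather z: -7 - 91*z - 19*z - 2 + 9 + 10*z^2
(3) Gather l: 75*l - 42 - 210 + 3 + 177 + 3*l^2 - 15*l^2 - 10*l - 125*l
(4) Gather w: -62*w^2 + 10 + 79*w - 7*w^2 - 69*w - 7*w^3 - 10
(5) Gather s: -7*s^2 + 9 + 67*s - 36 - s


(1) = -100*y^3 + 280*y^2 - 172*y + 24
(2) = 10*z^2 - 110*z
(3) = -12*l^2 - 60*l - 72
(4) = -7*w^3 - 69*w^2 + 10*w
(5) = -7*s^2 + 66*s - 27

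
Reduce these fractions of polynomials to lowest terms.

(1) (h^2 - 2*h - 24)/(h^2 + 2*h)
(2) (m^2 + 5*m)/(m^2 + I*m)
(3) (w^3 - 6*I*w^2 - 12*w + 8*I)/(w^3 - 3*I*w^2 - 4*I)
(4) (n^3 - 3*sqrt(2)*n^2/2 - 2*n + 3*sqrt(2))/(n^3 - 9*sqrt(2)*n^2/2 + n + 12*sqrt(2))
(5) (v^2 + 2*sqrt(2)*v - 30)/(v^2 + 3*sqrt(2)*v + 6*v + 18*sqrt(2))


(1) = (h^2 - 2*h - 24)/(h^2 + 2*h)
(2) = (m + 5)/(m + I)
(3) = (w - 2*I)/(w + I)
(4) = (4*n - 4*sqrt(2))/(4*n - 16*sqrt(2))
(5) = (v^2 + 2*sqrt(2)*v - 30)/(v^2 + v*(3*sqrt(2) + 6) + 18*sqrt(2))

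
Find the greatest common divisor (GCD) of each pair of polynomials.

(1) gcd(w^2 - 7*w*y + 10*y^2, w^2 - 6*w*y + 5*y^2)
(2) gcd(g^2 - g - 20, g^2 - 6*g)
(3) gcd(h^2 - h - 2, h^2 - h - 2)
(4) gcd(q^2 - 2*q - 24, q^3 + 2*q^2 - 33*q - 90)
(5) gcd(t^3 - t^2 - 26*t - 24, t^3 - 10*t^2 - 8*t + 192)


(1) = -w + 5*y
(2) = 1
(3) = gcd((h - 2)*(h + 1), (h - 2)*(h + 1)) = h^2 - h - 2
(4) = gcd((q - 6)*(q + 4), (q - 6)*(q + 3)*(q + 5)) = q - 6
(5) = t^2 - 2*t - 24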